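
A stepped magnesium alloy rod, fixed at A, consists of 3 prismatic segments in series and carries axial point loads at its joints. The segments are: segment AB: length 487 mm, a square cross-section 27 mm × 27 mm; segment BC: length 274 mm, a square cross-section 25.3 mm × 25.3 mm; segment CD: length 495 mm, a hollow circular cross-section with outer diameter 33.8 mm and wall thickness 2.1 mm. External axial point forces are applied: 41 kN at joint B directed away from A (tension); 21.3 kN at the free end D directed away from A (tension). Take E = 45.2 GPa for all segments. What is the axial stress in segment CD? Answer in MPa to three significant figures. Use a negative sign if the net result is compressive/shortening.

102 MPa

Internal axial forces (sectioning from the free end, tension +): N_CD = 21.3 kN, N_BC = 21.3 kN, N_AB = 62.3 kN.
A_CD = 209.1 mm².
σ_CD = N_CD/A_CD = 21300/209.1 = 101.8 MPa.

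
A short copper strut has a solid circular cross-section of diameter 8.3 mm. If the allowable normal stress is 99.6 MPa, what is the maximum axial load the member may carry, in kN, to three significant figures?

5.39 kN

A = 54.11 mm².
P_max = σ_allow · A = 99.6 · 54.11 = 5389 N = 5.389 kN.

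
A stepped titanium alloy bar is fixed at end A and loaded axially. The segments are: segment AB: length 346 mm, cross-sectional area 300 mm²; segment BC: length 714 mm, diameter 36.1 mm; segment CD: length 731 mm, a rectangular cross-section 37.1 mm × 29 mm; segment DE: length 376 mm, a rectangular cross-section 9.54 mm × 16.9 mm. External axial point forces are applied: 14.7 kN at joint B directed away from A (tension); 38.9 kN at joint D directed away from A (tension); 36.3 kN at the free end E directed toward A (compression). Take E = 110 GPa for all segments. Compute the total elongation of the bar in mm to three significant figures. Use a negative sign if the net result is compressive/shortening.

Internal axial forces (sectioning from the free end, tension +): N_DE = -36.3 kN, N_CD = 2.6 kN, N_BC = 2.6 kN, N_AB = 17.3 kN.
A_BC = 1024 mm².
A_CD = 1076 mm².
A_DE = 161.2 mm².
δ_AB = 17300·346/(300·110000) = 0.1814 mm
δ_BC = 2600·714/(1024·110000) = 0.01649 mm
δ_CD = 2600·731/(1076·110000) = 0.01606 mm
δ_DE = -36300·376/(161.2·110000) = -0.7696 mm
δ = Σδ_i = -0.5557 mm.

-0.556 mm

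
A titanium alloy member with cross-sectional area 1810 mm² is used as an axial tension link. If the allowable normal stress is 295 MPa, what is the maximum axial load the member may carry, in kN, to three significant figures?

534 kN

P_max = σ_allow · A = 295 · 1810 = 534000 N = 534 kN.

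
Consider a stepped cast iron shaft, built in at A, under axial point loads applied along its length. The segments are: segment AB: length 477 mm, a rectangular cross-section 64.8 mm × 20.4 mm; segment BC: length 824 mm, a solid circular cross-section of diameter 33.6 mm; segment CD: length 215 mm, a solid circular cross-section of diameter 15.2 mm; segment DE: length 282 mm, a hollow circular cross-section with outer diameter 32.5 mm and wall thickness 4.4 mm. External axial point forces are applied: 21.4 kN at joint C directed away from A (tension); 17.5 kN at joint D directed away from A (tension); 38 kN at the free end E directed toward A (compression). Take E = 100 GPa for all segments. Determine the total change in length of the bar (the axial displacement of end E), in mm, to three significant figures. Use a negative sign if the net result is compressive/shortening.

Internal axial forces (sectioning from the free end, tension +): N_DE = -38 kN, N_CD = -20.5 kN, N_BC = 0.9 kN, N_AB = 0.9 kN.
A_AB = 1322 mm².
A_BC = 886.7 mm².
A_CD = 181.5 mm².
A_DE = 388.4 mm².
δ_AB = 900·477/(1322·100000) = 0.003248 mm
δ_BC = 900·824/(886.7·100000) = 0.008364 mm
δ_CD = -20500·215/(181.5·100000) = -0.2429 mm
δ_DE = -38000·282/(388.4·100000) = -0.2759 mm
δ = Σδ_i = -0.5072 mm.

-0.507 mm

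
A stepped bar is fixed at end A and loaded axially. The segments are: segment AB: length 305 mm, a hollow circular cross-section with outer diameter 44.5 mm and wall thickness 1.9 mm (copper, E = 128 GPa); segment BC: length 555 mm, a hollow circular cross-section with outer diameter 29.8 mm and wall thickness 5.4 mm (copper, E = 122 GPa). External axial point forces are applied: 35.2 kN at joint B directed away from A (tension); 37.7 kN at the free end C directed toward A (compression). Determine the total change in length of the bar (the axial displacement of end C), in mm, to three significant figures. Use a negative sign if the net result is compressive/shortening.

-0.438 mm

Internal axial forces (sectioning from the free end, tension +): N_BC = -37.7 kN, N_AB = -2.5 kN.
A_AB = 254.3 mm².
A_BC = 413.9 mm².
δ_AB = -2500·305/(254.3·128000) = -0.02343 mm
δ_BC = -37700·555/(413.9·122000) = -0.4143 mm
δ = Σδ_i = -0.4378 mm.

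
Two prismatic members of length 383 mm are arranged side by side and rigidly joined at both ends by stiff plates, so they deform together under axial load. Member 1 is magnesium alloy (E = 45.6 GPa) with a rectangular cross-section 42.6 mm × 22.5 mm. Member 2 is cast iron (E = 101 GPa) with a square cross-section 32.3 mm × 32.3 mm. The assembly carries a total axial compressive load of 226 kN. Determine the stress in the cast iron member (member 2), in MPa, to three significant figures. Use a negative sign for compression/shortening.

A_1 = 958.5 mm².
A_2 = 1043 mm².
Equal strain + equilibrium ⇒ each member carries load in proportion to AE: A₁E₁ = 43710000 N, A₂E₂ = 105400000 N, ΣAE = 149100000 N.
σ₂ = P·E₂/ΣAE = -226000·101000/149100000 = -153.1 MPa.

-153 MPa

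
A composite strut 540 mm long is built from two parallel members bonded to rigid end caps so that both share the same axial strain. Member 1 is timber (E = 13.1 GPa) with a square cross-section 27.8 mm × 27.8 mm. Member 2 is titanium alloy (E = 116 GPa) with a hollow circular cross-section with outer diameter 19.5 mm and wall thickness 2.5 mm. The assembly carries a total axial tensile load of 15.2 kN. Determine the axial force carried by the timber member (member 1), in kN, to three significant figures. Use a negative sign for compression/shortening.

A_1 = 772.8 mm².
A_2 = 133.5 mm².
Equal strain + equilibrium ⇒ each member carries load in proportion to AE: A₁E₁ = 10120000 N, A₂E₂ = 15490000 N, ΣAE = 25610000 N.
F₁ = P·A₁E₁/ΣAE = 15200·10120000/25610000 = 6008 N.

6.01 kN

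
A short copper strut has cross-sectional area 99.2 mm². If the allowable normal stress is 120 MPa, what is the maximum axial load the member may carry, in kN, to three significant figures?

P_max = σ_allow · A = 120 · 99.2 = 11900 N = 11.9 kN.

11.9 kN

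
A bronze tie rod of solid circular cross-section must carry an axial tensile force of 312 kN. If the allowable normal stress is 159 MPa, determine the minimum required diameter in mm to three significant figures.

50.0 mm

Required area A ≥ P/σ_allow = 312000/159 = 1962 mm².
For a solid circular section, d ≥ √(4A/π) = 49.98 mm.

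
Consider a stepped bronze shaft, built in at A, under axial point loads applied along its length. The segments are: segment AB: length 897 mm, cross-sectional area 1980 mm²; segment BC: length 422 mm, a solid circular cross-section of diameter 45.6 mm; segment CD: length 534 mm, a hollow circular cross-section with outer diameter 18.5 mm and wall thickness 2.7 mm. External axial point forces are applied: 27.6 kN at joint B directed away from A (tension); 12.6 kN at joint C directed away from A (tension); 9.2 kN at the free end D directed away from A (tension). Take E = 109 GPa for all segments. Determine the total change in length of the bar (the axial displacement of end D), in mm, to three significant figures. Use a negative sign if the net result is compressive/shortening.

0.593 mm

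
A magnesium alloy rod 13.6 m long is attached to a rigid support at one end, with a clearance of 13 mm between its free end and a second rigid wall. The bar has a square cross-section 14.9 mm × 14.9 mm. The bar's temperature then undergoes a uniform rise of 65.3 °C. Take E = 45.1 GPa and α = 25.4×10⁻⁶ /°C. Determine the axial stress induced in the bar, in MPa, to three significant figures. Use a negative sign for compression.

-31.7 MPa

Free thermal expansion αLΔT = 25.4e-6 · 13600 · 65.3 = 22.56 mm.
The walls engage after the gap closes; constrained expansion = 22.56 − 13 = 9.557 mm.
The walls impose strain ε = −(9.557)/13600 = -7.0274e-04; σ = Eε = 45100 · -7.0274e-04 = -31.69 MPa.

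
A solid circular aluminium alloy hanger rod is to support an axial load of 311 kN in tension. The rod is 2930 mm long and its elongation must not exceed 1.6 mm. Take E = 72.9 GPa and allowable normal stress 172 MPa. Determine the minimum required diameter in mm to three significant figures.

Required area A ≥ P/σ_allow = 311000/172 = 1808 mm².
For a solid circular section, d ≥ √(4A/π) = 47.98 mm.
Elongation limit: A ≥ PL/(Eδ_allow) = 311000·2930/(72900·1.6) = 7812 mm² ⇒ d ≥ 99.73 mm.
The elongation limit governs.

99.7 mm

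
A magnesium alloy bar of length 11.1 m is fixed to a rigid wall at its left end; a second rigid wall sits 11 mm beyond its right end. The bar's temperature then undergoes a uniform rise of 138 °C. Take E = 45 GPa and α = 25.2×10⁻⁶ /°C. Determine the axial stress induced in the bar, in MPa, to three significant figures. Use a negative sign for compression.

-112 MPa

Free thermal expansion αLΔT = 25.2e-6 · 11100 · 138 = 38.6 mm.
The walls engage after the gap closes; constrained expansion = 38.6 − 11 = 27.6 mm.
The walls impose strain ε = −(27.6)/11100 = -2.4866e-03; σ = Eε = 45000 · -2.4866e-03 = -111.9 MPa.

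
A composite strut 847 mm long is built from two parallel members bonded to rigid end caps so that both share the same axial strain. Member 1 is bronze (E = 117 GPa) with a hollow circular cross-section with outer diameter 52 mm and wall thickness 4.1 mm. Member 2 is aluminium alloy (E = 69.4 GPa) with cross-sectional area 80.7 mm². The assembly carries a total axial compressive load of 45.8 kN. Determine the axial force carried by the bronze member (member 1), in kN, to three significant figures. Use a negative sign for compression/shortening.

A_1 = 617 mm².
Equal strain + equilibrium ⇒ each member carries load in proportion to AE: A₁E₁ = 72190000 N, A₂E₂ = 5601000 N, ΣAE = 77790000 N.
F₁ = P·A₁E₁/ΣAE = -45800·72190000/77790000 = -42500 N.

-42.5 kN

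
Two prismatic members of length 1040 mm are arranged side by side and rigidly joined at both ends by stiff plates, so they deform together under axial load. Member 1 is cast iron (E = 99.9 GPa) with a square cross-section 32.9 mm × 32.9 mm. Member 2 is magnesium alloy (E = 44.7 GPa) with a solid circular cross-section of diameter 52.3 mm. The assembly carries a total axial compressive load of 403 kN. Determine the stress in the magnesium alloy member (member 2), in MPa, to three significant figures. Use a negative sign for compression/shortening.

-88.2 MPa

A_1 = 1082 mm².
A_2 = 2148 mm².
Equal strain + equilibrium ⇒ each member carries load in proportion to AE: A₁E₁ = 108100000 N, A₂E₂ = 96030000 N, ΣAE = 204200000 N.
σ₂ = P·E₂/ΣAE = -403000·44700/204200000 = -88.23 MPa.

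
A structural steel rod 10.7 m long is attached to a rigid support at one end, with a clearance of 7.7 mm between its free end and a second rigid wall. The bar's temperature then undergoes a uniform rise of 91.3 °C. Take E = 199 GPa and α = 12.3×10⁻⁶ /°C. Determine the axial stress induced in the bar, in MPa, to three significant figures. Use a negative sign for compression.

-80.3 MPa

Free thermal expansion αLΔT = 12.3e-6 · 10700 · 91.3 = 12.02 mm.
The walls engage after the gap closes; constrained expansion = 12.02 − 7.7 = 4.316 mm.
The walls impose strain ε = −(4.316)/10700 = -4.0336e-04; σ = Eε = 199000 · -4.0336e-04 = -80.27 MPa.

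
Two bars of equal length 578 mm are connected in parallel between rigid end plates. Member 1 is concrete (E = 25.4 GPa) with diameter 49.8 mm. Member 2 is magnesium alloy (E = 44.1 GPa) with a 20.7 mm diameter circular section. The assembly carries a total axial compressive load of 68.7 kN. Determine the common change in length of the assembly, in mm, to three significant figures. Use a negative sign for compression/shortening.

-0.617 mm

A_1 = 1948 mm².
A_2 = 336.5 mm².
Equal strain + equilibrium ⇒ each member carries load in proportion to AE: A₁E₁ = 49470000 N, A₂E₂ = 14840000 N, ΣAE = 64320000 N.
δ = PL/ΣAE = -68700·578/64320000 = -0.6174 mm.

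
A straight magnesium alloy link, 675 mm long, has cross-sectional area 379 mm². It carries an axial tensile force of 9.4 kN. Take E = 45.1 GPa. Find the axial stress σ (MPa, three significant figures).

24.8 MPa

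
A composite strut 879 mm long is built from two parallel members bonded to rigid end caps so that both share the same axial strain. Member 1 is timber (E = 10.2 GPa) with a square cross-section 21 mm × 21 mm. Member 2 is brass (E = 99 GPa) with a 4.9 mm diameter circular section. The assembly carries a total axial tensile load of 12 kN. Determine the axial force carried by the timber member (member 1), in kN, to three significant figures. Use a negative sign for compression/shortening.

A_1 = 441 mm².
A_2 = 18.86 mm².
Equal strain + equilibrium ⇒ each member carries load in proportion to AE: A₁E₁ = 4498000 N, A₂E₂ = 1867000 N, ΣAE = 6365000 N.
F₁ = P·A₁E₁/ΣAE = 12000·4498000/6365000 = 8480 N.

8.48 kN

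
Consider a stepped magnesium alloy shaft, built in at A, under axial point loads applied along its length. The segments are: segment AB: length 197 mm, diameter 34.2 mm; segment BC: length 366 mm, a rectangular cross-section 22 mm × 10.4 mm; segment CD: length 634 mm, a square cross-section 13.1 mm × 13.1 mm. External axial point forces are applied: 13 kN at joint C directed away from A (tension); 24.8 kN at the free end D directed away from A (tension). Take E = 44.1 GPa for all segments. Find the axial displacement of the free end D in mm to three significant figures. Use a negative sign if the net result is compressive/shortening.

3.63 mm

Internal axial forces (sectioning from the free end, tension +): N_CD = 24.8 kN, N_BC = 37.8 kN, N_AB = 37.8 kN.
A_AB = 918.6 mm².
A_BC = 228.8 mm².
A_CD = 171.6 mm².
δ_AB = 37800·197/(918.6·44100) = 0.1838 mm
δ_BC = 37800·366/(228.8·44100) = 1.371 mm
δ_CD = 24800·634/(171.6·44100) = 2.078 mm
δ = Σδ_i = 3.633 mm.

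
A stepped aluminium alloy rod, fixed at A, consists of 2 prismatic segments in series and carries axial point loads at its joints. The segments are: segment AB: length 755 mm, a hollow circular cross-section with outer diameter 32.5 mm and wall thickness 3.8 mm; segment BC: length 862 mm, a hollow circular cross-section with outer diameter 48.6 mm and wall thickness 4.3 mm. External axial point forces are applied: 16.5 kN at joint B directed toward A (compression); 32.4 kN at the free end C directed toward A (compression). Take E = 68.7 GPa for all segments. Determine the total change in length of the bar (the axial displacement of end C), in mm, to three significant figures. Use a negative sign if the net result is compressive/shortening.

Internal axial forces (sectioning from the free end, tension +): N_BC = -32.4 kN, N_AB = -48.9 kN.
A_AB = 342.6 mm².
A_BC = 598.4 mm².
δ_AB = -48900·755/(342.6·68700) = -1.568 mm
δ_BC = -32400·862/(598.4·68700) = -0.6793 mm
δ = Σδ_i = -2.248 mm.

-2.25 mm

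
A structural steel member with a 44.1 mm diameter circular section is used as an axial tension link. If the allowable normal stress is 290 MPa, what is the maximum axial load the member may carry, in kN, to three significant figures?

A = 1527 mm².
P_max = σ_allow · A = 290 · 1527 = 443000 N = 443 kN.

443 kN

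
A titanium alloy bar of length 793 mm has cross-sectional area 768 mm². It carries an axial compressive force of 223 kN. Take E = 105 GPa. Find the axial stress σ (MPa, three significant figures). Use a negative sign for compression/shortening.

σ = N/A = -223000/768 = -290.4 MPa.

-290 MPa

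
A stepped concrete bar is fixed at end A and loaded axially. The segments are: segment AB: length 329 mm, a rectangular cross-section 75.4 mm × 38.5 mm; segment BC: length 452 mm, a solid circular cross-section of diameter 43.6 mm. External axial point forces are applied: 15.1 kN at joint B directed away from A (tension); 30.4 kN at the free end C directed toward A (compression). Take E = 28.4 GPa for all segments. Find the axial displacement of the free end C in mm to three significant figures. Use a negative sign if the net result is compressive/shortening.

-0.385 mm

Internal axial forces (sectioning from the free end, tension +): N_BC = -30.4 kN, N_AB = -15.3 kN.
A_AB = 2903 mm².
A_BC = 1493 mm².
δ_AB = -15300·329/(2903·28400) = -0.06106 mm
δ_BC = -30400·452/(1493·28400) = -0.3241 mm
δ = Σδ_i = -0.3851 mm.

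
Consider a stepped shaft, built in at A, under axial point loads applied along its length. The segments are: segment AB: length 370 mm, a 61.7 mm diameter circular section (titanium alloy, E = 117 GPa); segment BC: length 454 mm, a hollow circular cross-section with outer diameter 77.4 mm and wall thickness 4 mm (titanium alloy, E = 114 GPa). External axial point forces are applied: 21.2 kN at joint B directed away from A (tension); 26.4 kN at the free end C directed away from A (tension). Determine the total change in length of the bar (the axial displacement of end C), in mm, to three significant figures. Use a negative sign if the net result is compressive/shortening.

Internal axial forces (sectioning from the free end, tension +): N_BC = 26.4 kN, N_AB = 47.6 kN.
A_AB = 2990 mm².
A_BC = 922.4 mm².
δ_AB = 47600·370/(2990·117000) = 0.05035 mm
δ_BC = 26400·454/(922.4·114000) = 0.114 mm
δ = Σδ_i = 0.1643 mm.

0.164 mm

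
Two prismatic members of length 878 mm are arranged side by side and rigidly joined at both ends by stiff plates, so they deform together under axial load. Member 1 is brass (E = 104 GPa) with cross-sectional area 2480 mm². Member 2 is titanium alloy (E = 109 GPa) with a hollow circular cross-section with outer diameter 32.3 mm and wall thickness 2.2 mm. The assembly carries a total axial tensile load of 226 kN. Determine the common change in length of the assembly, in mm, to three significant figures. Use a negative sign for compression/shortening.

0.707 mm

A_2 = 208 mm².
Equal strain + equilibrium ⇒ each member carries load in proportion to AE: A₁E₁ = 257900000 N, A₂E₂ = 22680000 N, ΣAE = 280600000 N.
δ = PL/ΣAE = 226000·878/280600000 = 0.7072 mm.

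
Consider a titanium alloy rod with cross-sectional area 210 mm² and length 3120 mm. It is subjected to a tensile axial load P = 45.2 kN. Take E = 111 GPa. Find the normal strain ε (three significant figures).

0.00194

σ = N/A = 215.2 MPa; ε = σ/E = 215.2/111000 = 1.939e-03.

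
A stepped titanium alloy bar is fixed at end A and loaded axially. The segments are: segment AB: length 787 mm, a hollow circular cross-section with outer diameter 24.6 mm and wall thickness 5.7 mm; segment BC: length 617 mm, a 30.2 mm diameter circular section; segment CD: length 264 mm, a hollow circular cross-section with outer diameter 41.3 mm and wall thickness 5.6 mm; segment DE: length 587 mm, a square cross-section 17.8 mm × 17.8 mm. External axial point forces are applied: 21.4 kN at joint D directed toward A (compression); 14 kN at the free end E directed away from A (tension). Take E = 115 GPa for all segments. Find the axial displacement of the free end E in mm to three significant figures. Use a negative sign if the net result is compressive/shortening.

-0.00656 mm

Internal axial forces (sectioning from the free end, tension +): N_DE = 14 kN, N_CD = -7.4 kN, N_BC = -7.4 kN, N_AB = -7.4 kN.
A_AB = 338.4 mm².
A_BC = 716.3 mm².
A_CD = 628.1 mm².
A_DE = 316.8 mm².
δ_AB = -7400·787/(338.4·115000) = -0.1496 mm
δ_BC = -7400·617/(716.3·115000) = -0.05543 mm
δ_CD = -7400·264/(628.1·115000) = -0.02705 mm
δ_DE = 14000·587/(316.8·115000) = 0.2255 mm
δ = Σδ_i = -0.006563 mm.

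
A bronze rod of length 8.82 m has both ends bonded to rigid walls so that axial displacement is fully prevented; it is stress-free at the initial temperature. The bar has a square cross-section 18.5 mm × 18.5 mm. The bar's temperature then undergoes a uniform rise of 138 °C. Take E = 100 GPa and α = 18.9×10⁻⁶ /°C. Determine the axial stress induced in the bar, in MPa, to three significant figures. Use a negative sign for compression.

Free thermal expansion αLΔT = 18.9e-6 · 8820 · 138 = 23 mm.
The walls impose strain ε = −(23)/8820 = -2.6082e-03; σ = Eε = 100000 · -2.6082e-03 = -260.8 MPa.

-261 MPa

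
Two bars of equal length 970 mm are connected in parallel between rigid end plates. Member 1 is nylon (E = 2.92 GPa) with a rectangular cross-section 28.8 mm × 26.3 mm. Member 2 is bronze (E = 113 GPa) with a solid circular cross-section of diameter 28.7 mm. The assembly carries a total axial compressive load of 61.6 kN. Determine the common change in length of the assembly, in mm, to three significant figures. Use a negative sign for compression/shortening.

A_1 = 757.4 mm².
A_2 = 646.9 mm².
Equal strain + equilibrium ⇒ each member carries load in proportion to AE: A₁E₁ = 2212000 N, A₂E₂ = 73100000 N, ΣAE = 75310000 N.
δ = PL/ΣAE = -61600·970/75310000 = -0.7934 mm.

-0.793 mm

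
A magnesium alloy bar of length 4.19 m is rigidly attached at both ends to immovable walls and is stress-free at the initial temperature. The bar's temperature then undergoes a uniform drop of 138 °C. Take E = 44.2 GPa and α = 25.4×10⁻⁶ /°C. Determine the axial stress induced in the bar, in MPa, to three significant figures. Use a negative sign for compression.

155 MPa

Free thermal expansion αLΔT = 25.4e-6 · 4190 · -138 = -14.69 mm.
The walls impose strain ε = −(-14.69)/4190 = 3.5052e-03; σ = Eε = 44200 · 3.5052e-03 = 154.9 MPa.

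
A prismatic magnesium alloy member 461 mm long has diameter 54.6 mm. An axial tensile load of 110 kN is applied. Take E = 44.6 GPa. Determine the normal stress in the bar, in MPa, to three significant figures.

47.0 MPa

A = 2341 mm².
σ = N/A = 110000/2341 = 46.98 MPa.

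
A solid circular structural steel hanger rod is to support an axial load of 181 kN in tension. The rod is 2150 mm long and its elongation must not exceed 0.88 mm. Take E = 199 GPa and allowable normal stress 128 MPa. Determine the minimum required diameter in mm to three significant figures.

Required area A ≥ P/σ_allow = 181000/128 = 1414 mm².
For a solid circular section, d ≥ √(4A/π) = 42.43 mm.
Elongation limit: A ≥ PL/(Eδ_allow) = 181000·2150/(199000·0.88) = 2222 mm² ⇒ d ≥ 53.19 mm.
The elongation limit governs.

53.2 mm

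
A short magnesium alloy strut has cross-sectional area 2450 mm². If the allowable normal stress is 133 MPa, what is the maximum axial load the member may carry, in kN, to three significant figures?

326 kN

P_max = σ_allow · A = 133 · 2450 = 325800 N = 325.9 kN.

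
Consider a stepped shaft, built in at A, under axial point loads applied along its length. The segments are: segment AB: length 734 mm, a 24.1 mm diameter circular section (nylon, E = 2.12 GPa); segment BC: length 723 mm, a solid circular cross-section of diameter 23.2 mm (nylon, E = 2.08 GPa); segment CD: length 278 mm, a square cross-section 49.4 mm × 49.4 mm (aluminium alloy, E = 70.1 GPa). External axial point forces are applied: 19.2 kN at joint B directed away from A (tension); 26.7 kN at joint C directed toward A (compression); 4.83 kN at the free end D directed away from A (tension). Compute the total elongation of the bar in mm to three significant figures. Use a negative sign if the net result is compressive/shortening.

Internal axial forces (sectioning from the free end, tension +): N_CD = 4.83 kN, N_BC = -21.87 kN, N_AB = -2.67 kN.
A_AB = 456.2 mm².
A_BC = 422.7 mm².
A_CD = 2440 mm².
δ_AB = -2670·734/(456.2·2120) = -2.027 mm
δ_BC = -21870·723/(422.7·2080) = -17.98 mm
δ_CD = 4830·278/(2440·70100) = 0.007849 mm
δ = Σδ_i = -20 mm.

-20.0 mm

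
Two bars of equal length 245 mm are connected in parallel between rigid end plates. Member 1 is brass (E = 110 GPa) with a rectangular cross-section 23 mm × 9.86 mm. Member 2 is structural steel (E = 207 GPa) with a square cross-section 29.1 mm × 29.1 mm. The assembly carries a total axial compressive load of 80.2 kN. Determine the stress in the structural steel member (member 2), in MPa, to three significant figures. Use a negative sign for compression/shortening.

A_1 = 226.8 mm².
A_2 = 846.8 mm².
Equal strain + equilibrium ⇒ each member carries load in proportion to AE: A₁E₁ = 24950000 N, A₂E₂ = 175300000 N, ΣAE = 200200000 N.
σ₂ = P·E₂/ΣAE = -80200·207000/200200000 = -82.91 MPa.

-82.9 MPa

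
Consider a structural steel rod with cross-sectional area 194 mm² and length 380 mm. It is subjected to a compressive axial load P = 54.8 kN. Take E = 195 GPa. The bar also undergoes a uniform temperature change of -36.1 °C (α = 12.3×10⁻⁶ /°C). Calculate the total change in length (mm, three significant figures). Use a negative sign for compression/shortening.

-0.719 mm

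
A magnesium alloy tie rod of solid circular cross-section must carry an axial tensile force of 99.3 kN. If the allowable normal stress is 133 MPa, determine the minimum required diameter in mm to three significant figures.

Required area A ≥ P/σ_allow = 99300/133 = 746.6 mm².
For a solid circular section, d ≥ √(4A/π) = 30.83 mm.

30.8 mm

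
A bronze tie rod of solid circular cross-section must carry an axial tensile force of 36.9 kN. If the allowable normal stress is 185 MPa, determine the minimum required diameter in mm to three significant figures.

Required area A ≥ P/σ_allow = 36900/185 = 199.5 mm².
For a solid circular section, d ≥ √(4A/π) = 15.94 mm.

15.9 mm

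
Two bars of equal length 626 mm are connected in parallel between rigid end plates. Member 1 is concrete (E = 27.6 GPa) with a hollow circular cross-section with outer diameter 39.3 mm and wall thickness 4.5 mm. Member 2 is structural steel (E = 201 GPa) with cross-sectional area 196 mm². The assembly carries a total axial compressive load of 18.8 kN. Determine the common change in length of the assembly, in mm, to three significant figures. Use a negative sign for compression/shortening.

-0.222 mm

A_1 = 492 mm².
Equal strain + equilibrium ⇒ each member carries load in proportion to AE: A₁E₁ = 13580000 N, A₂E₂ = 39400000 N, ΣAE = 52970000 N.
δ = PL/ΣAE = -18800·626/52970000 = -0.2222 mm.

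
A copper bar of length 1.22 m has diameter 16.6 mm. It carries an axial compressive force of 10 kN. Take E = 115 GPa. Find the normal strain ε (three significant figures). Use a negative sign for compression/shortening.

A = 216.4 mm².
σ = N/A = -46.21 MPa; ε = σ/E = -46.21/115000 = -4.018e-04.

-4.02e-04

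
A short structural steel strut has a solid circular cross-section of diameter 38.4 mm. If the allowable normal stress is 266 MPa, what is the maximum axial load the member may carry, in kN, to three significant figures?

A = 1158 mm².
P_max = σ_allow · A = 266 · 1158 = 308100 N = 308.1 kN.

308 kN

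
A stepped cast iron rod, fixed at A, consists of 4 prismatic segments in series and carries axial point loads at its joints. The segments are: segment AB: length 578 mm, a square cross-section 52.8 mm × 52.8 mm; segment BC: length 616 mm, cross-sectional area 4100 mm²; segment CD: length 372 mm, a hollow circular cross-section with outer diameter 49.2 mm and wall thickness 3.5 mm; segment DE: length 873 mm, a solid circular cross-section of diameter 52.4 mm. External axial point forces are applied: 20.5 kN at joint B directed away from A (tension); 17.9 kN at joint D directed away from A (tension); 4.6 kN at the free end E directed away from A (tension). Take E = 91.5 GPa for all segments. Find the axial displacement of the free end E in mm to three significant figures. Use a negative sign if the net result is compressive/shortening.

Internal axial forces (sectioning from the free end, tension +): N_DE = 4.6 kN, N_CD = 22.5 kN, N_BC = 22.5 kN, N_AB = 43 kN.
A_AB = 2788 mm².
A_CD = 502.5 mm².
A_DE = 2157 mm².
δ_AB = 43000·578/(2788·91500) = 0.09743 mm
δ_BC = 22500·616/(4100·91500) = 0.03695 mm
δ_CD = 22500·372/(502.5·91500) = 0.182 mm
δ_DE = 4600·873/(2157·91500) = 0.02035 mm
δ = Σδ_i = 0.3368 mm.

0.337 mm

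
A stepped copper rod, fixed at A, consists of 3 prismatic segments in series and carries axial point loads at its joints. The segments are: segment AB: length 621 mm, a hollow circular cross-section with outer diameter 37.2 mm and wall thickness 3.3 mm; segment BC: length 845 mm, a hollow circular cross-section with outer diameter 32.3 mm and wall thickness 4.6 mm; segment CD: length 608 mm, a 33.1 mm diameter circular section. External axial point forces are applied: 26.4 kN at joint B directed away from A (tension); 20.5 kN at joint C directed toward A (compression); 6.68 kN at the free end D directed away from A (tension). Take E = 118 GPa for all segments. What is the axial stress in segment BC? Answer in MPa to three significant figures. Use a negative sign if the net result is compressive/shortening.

-34.5 MPa

Internal axial forces (sectioning from the free end, tension +): N_CD = 6.68 kN, N_BC = -13.82 kN, N_AB = 12.58 kN.
A_BC = 400.3 mm².
σ_BC = N_BC/A_BC = -13820/400.3 = -34.52 MPa.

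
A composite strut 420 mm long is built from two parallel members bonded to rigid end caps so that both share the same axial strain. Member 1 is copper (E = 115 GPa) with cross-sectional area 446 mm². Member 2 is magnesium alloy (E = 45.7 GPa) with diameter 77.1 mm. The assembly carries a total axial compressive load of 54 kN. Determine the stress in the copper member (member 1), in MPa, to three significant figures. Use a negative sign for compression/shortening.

A_2 = 4669 mm².
Equal strain + equilibrium ⇒ each member carries load in proportion to AE: A₁E₁ = 51290000 N, A₂E₂ = 213400000 N, ΣAE = 264700000 N.
σ₁ = P·E₁/ΣAE = -54000·115000/264700000 = -23.46 MPa.

-23.5 MPa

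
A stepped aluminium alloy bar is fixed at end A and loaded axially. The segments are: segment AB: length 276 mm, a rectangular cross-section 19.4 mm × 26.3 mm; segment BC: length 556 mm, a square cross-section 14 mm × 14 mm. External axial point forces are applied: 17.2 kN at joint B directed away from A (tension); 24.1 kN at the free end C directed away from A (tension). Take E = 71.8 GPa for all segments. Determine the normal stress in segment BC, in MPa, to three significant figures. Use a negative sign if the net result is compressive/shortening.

123 MPa

Internal axial forces (sectioning from the free end, tension +): N_BC = 24.1 kN, N_AB = 41.3 kN.
A_BC = 196 mm².
σ_BC = N_BC/A_BC = 24100/196 = 123 MPa.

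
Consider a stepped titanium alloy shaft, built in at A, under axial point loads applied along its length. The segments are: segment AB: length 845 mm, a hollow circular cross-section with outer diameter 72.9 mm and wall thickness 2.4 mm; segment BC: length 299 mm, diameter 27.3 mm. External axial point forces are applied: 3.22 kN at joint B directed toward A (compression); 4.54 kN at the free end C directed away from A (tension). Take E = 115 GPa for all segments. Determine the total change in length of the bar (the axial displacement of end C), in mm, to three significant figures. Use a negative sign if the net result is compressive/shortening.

Internal axial forces (sectioning from the free end, tension +): N_BC = 4.54 kN, N_AB = 1.32 kN.
A_AB = 531.6 mm².
A_BC = 585.3 mm².
δ_AB = 1320·845/(531.6·115000) = 0.01825 mm
δ_BC = 4540·299/(585.3·115000) = 0.02017 mm
δ = Σδ_i = 0.03841 mm.

0.0384 mm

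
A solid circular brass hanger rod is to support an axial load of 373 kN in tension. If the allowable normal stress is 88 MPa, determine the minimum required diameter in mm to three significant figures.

73.5 mm

Required area A ≥ P/σ_allow = 373000/88 = 4239 mm².
For a solid circular section, d ≥ √(4A/π) = 73.46 mm.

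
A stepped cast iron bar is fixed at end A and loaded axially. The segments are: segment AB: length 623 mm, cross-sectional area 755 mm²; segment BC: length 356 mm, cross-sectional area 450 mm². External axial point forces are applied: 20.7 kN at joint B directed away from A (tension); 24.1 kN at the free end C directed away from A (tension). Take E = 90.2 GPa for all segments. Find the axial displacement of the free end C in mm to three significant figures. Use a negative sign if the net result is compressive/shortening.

0.621 mm

Internal axial forces (sectioning from the free end, tension +): N_BC = 24.1 kN, N_AB = 44.8 kN.
δ_AB = 44800·623/(755·90200) = 0.4098 mm
δ_BC = 24100·356/(450·90200) = 0.2114 mm
δ = Σδ_i = 0.6212 mm.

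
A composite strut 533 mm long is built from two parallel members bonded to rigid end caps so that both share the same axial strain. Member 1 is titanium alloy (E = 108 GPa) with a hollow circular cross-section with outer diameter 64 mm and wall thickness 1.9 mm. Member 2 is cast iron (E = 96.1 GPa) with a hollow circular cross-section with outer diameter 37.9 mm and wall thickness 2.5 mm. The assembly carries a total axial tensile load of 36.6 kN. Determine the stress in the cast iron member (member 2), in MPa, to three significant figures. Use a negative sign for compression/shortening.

A_1 = 370.7 mm².
A_2 = 278 mm².
Equal strain + equilibrium ⇒ each member carries load in proportion to AE: A₁E₁ = 40030000 N, A₂E₂ = 26720000 N, ΣAE = 66750000 N.
σ₂ = P·E₂/ΣAE = 36600·96100/66750000 = 52.69 MPa.

52.7 MPa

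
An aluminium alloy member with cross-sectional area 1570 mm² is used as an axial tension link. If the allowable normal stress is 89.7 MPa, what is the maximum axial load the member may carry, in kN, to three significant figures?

P_max = σ_allow · A = 89.7 · 1570 = 140800 N = 140.8 kN.

141 kN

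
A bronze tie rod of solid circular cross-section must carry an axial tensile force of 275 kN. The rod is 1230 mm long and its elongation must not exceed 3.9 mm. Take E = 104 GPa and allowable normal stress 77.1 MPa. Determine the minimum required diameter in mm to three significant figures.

67.4 mm

Required area A ≥ P/σ_allow = 275000/77.1 = 3567 mm².
For a solid circular section, d ≥ √(4A/π) = 67.39 mm.
Elongation limit: A ≥ PL/(Eδ_allow) = 275000·1230/(104000·3.9) = 833.9 mm² ⇒ d ≥ 32.59 mm.
The stress limit governs.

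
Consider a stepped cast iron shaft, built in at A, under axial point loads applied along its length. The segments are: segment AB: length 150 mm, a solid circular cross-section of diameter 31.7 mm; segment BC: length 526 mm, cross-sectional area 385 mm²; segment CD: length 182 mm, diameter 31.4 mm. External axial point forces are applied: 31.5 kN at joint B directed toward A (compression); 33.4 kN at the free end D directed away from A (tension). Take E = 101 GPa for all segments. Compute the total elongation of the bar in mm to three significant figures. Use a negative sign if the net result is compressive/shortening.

Internal axial forces (sectioning from the free end, tension +): N_CD = 33.4 kN, N_BC = 33.4 kN, N_AB = 1.9 kN.
A_AB = 789.2 mm².
A_CD = 774.4 mm².
δ_AB = 1900·150/(789.2·101000) = 0.003575 mm
δ_BC = 33400·526/(385·101000) = 0.4518 mm
δ_CD = 33400·182/(774.4·101000) = 0.07772 mm
δ = Σδ_i = 0.5331 mm.

0.533 mm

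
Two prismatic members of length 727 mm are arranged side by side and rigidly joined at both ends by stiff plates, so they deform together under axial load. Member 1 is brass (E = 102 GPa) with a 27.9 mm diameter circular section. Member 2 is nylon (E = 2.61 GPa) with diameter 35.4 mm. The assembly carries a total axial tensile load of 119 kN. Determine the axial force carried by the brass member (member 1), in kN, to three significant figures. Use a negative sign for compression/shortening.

A_1 = 611.4 mm².
A_2 = 984.2 mm².
Equal strain + equilibrium ⇒ each member carries load in proportion to AE: A₁E₁ = 62360000 N, A₂E₂ = 2569000 N, ΣAE = 64930000 N.
F₁ = P·A₁E₁/ΣAE = 119000·62360000/64930000 = 114300 N.

114 kN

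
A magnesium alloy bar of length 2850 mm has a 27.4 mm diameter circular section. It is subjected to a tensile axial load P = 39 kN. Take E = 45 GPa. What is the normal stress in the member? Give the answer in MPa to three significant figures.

66.1 MPa

A = 589.6 mm².
σ = N/A = 39000/589.6 = 66.14 MPa.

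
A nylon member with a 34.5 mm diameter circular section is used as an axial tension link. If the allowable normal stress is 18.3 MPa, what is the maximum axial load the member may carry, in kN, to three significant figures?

A = 934.8 mm².
P_max = σ_allow · A = 18.3 · 934.8 = 17110 N = 17.11 kN.

17.1 kN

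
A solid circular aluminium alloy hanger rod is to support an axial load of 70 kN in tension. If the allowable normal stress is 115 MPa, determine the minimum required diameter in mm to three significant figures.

27.8 mm

Required area A ≥ P/σ_allow = 70000/115 = 608.7 mm².
For a solid circular section, d ≥ √(4A/π) = 27.84 mm.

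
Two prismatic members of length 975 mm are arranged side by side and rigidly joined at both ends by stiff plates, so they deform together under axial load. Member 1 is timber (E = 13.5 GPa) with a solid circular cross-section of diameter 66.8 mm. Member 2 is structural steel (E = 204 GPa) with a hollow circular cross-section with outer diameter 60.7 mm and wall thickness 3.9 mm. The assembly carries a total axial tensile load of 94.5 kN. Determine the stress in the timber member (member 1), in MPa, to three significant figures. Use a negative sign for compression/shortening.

A_1 = 3505 mm².
A_2 = 695.9 mm².
Equal strain + equilibrium ⇒ each member carries load in proportion to AE: A₁E₁ = 47310000 N, A₂E₂ = 142000000 N, ΣAE = 189300000 N.
σ₁ = P·E₁/ΣAE = 94500·13500/189300000 = 6.74 MPa.

6.74 MPa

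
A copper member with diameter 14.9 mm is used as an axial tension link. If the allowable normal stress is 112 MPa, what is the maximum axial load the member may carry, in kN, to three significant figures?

19.5 kN

A = 174.4 mm².
P_max = σ_allow · A = 112 · 174.4 = 19530 N = 19.53 kN.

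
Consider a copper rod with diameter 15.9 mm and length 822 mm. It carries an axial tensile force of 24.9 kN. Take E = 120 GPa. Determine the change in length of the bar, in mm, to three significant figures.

A = 198.6 mm².
δ_mech = NL/(AE) = 24900·822/(198.6·120000) = 0.859 mm.

0.859 mm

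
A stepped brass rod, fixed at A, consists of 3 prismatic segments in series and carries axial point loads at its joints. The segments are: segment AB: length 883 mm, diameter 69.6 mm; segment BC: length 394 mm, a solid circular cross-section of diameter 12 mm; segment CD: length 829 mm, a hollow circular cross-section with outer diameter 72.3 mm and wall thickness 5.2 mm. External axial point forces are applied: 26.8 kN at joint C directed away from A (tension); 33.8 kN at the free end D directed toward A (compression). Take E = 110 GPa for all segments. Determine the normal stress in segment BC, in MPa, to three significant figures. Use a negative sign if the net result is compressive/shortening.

-61.9 MPa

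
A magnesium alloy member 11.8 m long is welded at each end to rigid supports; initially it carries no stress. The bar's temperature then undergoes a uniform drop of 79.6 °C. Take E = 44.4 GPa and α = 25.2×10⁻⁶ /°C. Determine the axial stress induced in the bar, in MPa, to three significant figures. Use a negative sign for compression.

Free thermal expansion αLΔT = 25.2e-6 · 11800 · -79.6 = -23.67 mm.
The walls impose strain ε = −(-23.67)/11800 = 2.0059e-03; σ = Eε = 44400 · 2.0059e-03 = 89.06 MPa.

89.1 MPa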